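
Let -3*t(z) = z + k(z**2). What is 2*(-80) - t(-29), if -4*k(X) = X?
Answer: -959/4 ≈ -239.75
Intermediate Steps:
k(X) = -X/4
t(z) = -z/3 + z**2/12 (t(z) = -(z - z**2/4)/3 = -z/3 + z**2/12)
2*(-80) - t(-29) = 2*(-80) - (-29)*(-4 - 29)/12 = -160 - (-29)*(-33)/12 = -160 - 1*319/4 = -160 - 319/4 = -959/4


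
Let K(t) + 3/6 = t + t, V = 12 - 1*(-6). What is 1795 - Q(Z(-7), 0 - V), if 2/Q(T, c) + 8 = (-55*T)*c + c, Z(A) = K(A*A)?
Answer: 173215703/96499 ≈ 1795.0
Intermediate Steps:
V = 18 (V = 12 + 6 = 18)
K(t) = -1/2 + 2*t (K(t) = -1/2 + (t + t) = -1/2 + 2*t)
Z(A) = -1/2 + 2*A**2 (Z(A) = -1/2 + 2*(A*A) = -1/2 + 2*A**2)
Q(T, c) = 2/(-8 + c - 55*T*c) (Q(T, c) = 2/(-8 + ((-55*T)*c + c)) = 2/(-8 + (-55*T*c + c)) = 2/(-8 + (c - 55*T*c)) = 2/(-8 + c - 55*T*c))
1795 - Q(Z(-7), 0 - V) = 1795 - (-2)/(8 - (0 - 1*18) + 55*(-1/2 + 2*(-7)**2)*(0 - 1*18)) = 1795 - (-2)/(8 - (0 - 18) + 55*(-1/2 + 2*49)*(0 - 18)) = 1795 - (-2)/(8 - 1*(-18) + 55*(-1/2 + 98)*(-18)) = 1795 - (-2)/(8 + 18 + 55*(195/2)*(-18)) = 1795 - (-2)/(8 + 18 - 96525) = 1795 - (-2)/(-96499) = 1795 - (-2)*(-1)/96499 = 1795 - 1*2/96499 = 1795 - 2/96499 = 173215703/96499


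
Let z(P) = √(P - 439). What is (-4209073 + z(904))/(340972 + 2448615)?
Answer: -4209073/2789587 + √465/2789587 ≈ -1.5088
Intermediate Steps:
z(P) = √(-439 + P)
(-4209073 + z(904))/(340972 + 2448615) = (-4209073 + √(-439 + 904))/(340972 + 2448615) = (-4209073 + √465)/2789587 = (-4209073 + √465)*(1/2789587) = -4209073/2789587 + √465/2789587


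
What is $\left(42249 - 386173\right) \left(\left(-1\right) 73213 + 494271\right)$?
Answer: $-144811951592$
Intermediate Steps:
$\left(42249 - 386173\right) \left(\left(-1\right) 73213 + 494271\right) = - 343924 \left(-73213 + 494271\right) = \left(-343924\right) 421058 = -144811951592$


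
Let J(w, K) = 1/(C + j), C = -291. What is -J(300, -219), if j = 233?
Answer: 1/58 ≈ 0.017241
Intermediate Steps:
J(w, K) = -1/58 (J(w, K) = 1/(-291 + 233) = 1/(-58) = -1/58)
-J(300, -219) = -1*(-1/58) = 1/58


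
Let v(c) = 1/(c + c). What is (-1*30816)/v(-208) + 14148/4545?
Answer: 6473826852/505 ≈ 1.2819e+7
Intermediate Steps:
v(c) = 1/(2*c)
(-1*30816)/v(-208) + 14148/4545 = (-1*30816)/(((1/2)/(-208))) + 14148/4545 = -30816/((1/2)*(-1/208)) + 14148*(1/4545) = -30816/(-1/416) + 1572/505 = -30816*(-416) + 1572/505 = 12819456 + 1572/505 = 6473826852/505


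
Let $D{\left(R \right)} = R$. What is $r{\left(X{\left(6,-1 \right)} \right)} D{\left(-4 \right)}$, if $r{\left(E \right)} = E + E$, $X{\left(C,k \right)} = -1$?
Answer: $8$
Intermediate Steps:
$r{\left(E \right)} = 2 E$
$r{\left(X{\left(6,-1 \right)} \right)} D{\left(-4 \right)} = 2 \left(-1\right) \left(-4\right) = \left(-2\right) \left(-4\right) = 8$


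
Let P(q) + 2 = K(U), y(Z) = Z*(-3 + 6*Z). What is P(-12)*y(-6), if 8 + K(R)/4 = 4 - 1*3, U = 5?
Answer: -7020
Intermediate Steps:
K(R) = -28 (K(R) = -32 + 4*(4 - 1*3) = -32 + 4*(4 - 3) = -32 + 4*1 = -32 + 4 = -28)
P(q) = -30 (P(q) = -2 - 28 = -30)
P(-12)*y(-6) = -90*(-6)*(-1 + 2*(-6)) = -90*(-6)*(-1 - 12) = -90*(-6)*(-13) = -30*234 = -7020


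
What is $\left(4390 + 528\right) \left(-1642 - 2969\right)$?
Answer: $-22676898$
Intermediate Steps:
$\left(4390 + 528\right) \left(-1642 - 2969\right) = 4918 \left(-4611\right) = -22676898$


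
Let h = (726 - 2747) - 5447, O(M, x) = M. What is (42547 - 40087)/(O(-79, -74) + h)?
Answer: -2460/7547 ≈ -0.32596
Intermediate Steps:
h = -7468 (h = -2021 - 5447 = -7468)
(42547 - 40087)/(O(-79, -74) + h) = (42547 - 40087)/(-79 - 7468) = 2460/(-7547) = 2460*(-1/7547) = -2460/7547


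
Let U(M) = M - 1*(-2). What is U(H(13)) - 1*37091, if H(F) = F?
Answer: -37076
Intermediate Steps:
U(M) = 2 + M (U(M) = M + 2 = 2 + M)
U(H(13)) - 1*37091 = (2 + 13) - 1*37091 = 15 - 37091 = -37076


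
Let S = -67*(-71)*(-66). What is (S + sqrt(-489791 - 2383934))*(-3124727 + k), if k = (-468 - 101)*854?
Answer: 1133607837186 - 18053265*I*sqrt(114949) ≈ 1.1336e+12 - 6.1208e+9*I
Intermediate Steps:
k = -485926 (k = -569*854 = -485926)
S = -313962 (S = 4757*(-66) = -313962)
(S + sqrt(-489791 - 2383934))*(-3124727 + k) = (-313962 + sqrt(-489791 - 2383934))*(-3124727 - 485926) = (-313962 + sqrt(-2873725))*(-3610653) = (-313962 + 5*I*sqrt(114949))*(-3610653) = 1133607837186 - 18053265*I*sqrt(114949)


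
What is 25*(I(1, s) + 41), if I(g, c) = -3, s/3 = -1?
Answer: 950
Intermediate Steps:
s = -3 (s = 3*(-1) = -3)
25*(I(1, s) + 41) = 25*(-3 + 41) = 25*38 = 950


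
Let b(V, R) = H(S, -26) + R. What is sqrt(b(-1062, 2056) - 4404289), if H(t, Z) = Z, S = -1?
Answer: I*sqrt(4402259) ≈ 2098.2*I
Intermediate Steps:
b(V, R) = -26 + R
sqrt(b(-1062, 2056) - 4404289) = sqrt((-26 + 2056) - 4404289) = sqrt(2030 - 4404289) = sqrt(-4402259) = I*sqrt(4402259)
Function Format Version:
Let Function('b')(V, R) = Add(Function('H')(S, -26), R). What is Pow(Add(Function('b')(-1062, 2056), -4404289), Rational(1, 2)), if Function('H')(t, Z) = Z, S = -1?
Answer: Mul(I, Pow(4402259, Rational(1, 2))) ≈ Mul(2098.2, I)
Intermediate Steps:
Function('b')(V, R) = Add(-26, R)
Pow(Add(Function('b')(-1062, 2056), -4404289), Rational(1, 2)) = Pow(Add(Add(-26, 2056), -4404289), Rational(1, 2)) = Pow(Add(2030, -4404289), Rational(1, 2)) = Pow(-4402259, Rational(1, 2)) = Mul(I, Pow(4402259, Rational(1, 2)))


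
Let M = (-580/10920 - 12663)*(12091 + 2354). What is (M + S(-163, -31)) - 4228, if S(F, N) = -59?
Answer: -33291820239/182 ≈ -1.8292e+8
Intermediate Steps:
M = -33291040005/182 (M = (-580*1/10920 - 12663)*14445 = (-29/546 - 12663)*14445 = -6914027/546*14445 = -33291040005/182 ≈ -1.8292e+8)
(M + S(-163, -31)) - 4228 = (-33291040005/182 - 59) - 4228 = -33291050743/182 - 4228 = -33291820239/182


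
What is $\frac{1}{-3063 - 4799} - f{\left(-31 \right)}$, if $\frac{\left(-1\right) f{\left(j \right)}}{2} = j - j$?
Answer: $- \frac{1}{7862} \approx -0.00012719$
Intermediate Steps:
$f{\left(j \right)} = 0$ ($f{\left(j \right)} = - 2 \left(j - j\right) = \left(-2\right) 0 = 0$)
$\frac{1}{-3063 - 4799} - f{\left(-31 \right)} = \frac{1}{-3063 - 4799} - 0 = \frac{1}{-7862} + 0 = - \frac{1}{7862} + 0 = - \frac{1}{7862}$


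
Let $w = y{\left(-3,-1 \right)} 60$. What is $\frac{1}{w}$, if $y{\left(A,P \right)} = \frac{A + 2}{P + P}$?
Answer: $\frac{1}{30} \approx 0.033333$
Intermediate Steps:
$y{\left(A,P \right)} = \frac{2 + A}{2 P}$
$w = 30$ ($w = \frac{2 - 3}{2 \left(-1\right)} 60 = \frac{1}{2} \left(-1\right) \left(-1\right) 60 = \frac{1}{2} \cdot 60 = 30$)
$\frac{1}{w} = \frac{1}{30}$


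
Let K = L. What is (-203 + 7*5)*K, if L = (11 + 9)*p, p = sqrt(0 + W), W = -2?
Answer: -3360*I*sqrt(2) ≈ -4751.8*I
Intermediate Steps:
p = I*sqrt(2) (p = sqrt(0 - 2) = sqrt(-2) = I*sqrt(2) ≈ 1.4142*I)
L = 20*I*sqrt(2) (L = (11 + 9)*(I*sqrt(2)) = 20*(I*sqrt(2)) = 20*I*sqrt(2) ≈ 28.284*I)
K = 20*I*sqrt(2) ≈ 28.284*I
(-203 + 7*5)*K = (-203 + 7*5)*(20*I*sqrt(2)) = (-203 + 35)*(20*I*sqrt(2)) = -3360*I*sqrt(2)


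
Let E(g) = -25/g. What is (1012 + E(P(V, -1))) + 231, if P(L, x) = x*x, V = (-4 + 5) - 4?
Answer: 1218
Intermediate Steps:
V = -3 (V = 1 - 4 = -3)
P(L, x) = x²
(1012 + E(P(V, -1))) + 231 = (1012 - 25/((-1)²)) + 231 = (1012 - 25/1) + 231 = (1012 - 25*1) + 231 = (1012 - 25) + 231 = 987 + 231 = 1218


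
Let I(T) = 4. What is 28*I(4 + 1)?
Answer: 112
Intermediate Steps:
28*I(4 + 1) = 28*4 = 112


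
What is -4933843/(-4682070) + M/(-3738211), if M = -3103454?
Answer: 32974335044653/17502565576770 ≈ 1.8840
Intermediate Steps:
-4933843/(-4682070) + M/(-3738211) = -4933843/(-4682070) - 3103454/(-3738211) = -4933843*(-1/4682070) - 3103454*(-1/3738211) = 4933843/4682070 + 3103454/3738211 = 32974335044653/17502565576770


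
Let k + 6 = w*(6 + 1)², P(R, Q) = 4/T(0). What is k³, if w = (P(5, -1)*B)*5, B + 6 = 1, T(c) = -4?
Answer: 1811386459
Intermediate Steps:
P(R, Q) = -1 (P(R, Q) = 4/(-4) = 4*(-¼) = -1)
B = -5 (B = -6 + 1 = -5)
w = 25 (w = -1*(-5)*5 = 5*5 = 25)
k = 1219 (k = -6 + 25*(6 + 1)² = -6 + 25*7² = -6 + 25*49 = -6 + 1225 = 1219)
k³ = 1219³ = 1811386459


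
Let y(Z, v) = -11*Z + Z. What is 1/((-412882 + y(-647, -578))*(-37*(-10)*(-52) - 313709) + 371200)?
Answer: 1/135314840188 ≈ 7.3902e-12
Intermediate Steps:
y(Z, v) = -10*Z
1/((-412882 + y(-647, -578))*(-37*(-10)*(-52) - 313709) + 371200) = 1/((-412882 - 10*(-647))*(-37*(-10)*(-52) - 313709) + 371200) = 1/((-412882 + 6470)*(370*(-52) - 313709) + 371200) = 1/(-406412*(-19240 - 313709) + 371200) = 1/(-406412*(-332949) + 371200) = 1/(135314468988 + 371200) = 1/135314840188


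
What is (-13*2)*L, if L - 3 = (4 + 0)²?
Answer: -494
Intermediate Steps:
L = 19 (L = 3 + (4 + 0)² = 3 + 4² = 3 + 16 = 19)
(-13*2)*L = -13*2*19 = -26*19 = -494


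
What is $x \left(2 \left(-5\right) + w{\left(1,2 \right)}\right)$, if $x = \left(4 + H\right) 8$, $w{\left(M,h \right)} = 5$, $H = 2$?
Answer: $-240$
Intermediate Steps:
$x = 48$ ($x = \left(4 + 2\right) 8 = 6 \cdot 8 = 48$)
$x \left(2 \left(-5\right) + w{\left(1,2 \right)}\right) = 48 \left(2 \left(-5\right) + 5\right) = 48 \left(-10 + 5\right) = 48 \left(-5\right) = -240$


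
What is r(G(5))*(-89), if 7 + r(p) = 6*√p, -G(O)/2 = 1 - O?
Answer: 623 - 1068*√2 ≈ -887.38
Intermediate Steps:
G(O) = -2 + 2*O (G(O) = -2*(1 - O) = -2 + 2*O)
r(p) = -7 + 6*√p
r(G(5))*(-89) = (-7 + 6*√(-2 + 2*5))*(-89) = (-7 + 6*√(-2 + 10))*(-89) = (-7 + 6*√8)*(-89) = (-7 + 6*(2*√2))*(-89) = (-7 + 12*√2)*(-89) = 623 - 1068*√2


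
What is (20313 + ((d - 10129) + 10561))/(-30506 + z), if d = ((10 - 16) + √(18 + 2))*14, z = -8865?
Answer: -20661/39371 - 28*√5/39371 ≈ -0.52637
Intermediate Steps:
d = -84 + 28*√5 (d = (-6 + √20)*14 = (-6 + 2*√5)*14 = -84 + 28*√5 ≈ -21.390)
(20313 + ((d - 10129) + 10561))/(-30506 + z) = (20313 + (((-84 + 28*√5) - 10129) + 10561))/(-30506 - 8865) = (20313 + ((-10213 + 28*√5) + 10561))/(-39371) = (20313 + (348 + 28*√5))*(-1/39371) = (20661 + 28*√5)*(-1/39371) = -20661/39371 - 28*√5/39371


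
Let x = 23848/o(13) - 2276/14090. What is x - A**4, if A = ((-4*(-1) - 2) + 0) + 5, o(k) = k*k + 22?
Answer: -3062981793/1345595 ≈ -2276.3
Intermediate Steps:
o(k) = 22 + k**2 (o(k) = k**2 + 22 = 22 + k**2)
x = 167791802/1345595 (x = 23848/(22 + 13**2) - 2276/14090 = 23848/(22 + 169) - 2276*1/14090 = 23848/191 - 1138/7045 = 167791802/1345595 ≈ 124.70)
A = 7 (A = ((4 - 2) + 0) + 5 = (2 + 0) + 5 = 2 + 5 = 7)
x - A**4 = 167791802/1345595 - 1*7**4 = 167791802/1345595 - 1*2401 = 167791802/1345595 - 2401 = -3062981793/1345595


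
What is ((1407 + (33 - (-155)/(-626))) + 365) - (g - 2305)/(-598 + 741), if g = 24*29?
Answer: 162565059/89518 ≈ 1816.0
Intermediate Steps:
g = 696
((1407 + (33 - (-155)/(-626))) + 365) - (g - 2305)/(-598 + 741) = ((1407 + (33 - (-155)/(-626))) + 365) - (696 - 2305)/(-598 + 741) = ((1407 + (33 - (-155)*(-1)/626)) + 365) - (-1609)/143 = ((1407 + (33 - 1*155/626)) + 365) - (-1609)/143 = ((1407 + (33 - 155/626)) + 365) - 1*(-1609/143) = ((1407 + 20503/626) + 365) + 1609/143 = (901285/626 + 365) + 1609/143 = 1129775/626 + 1609/143 = 162565059/89518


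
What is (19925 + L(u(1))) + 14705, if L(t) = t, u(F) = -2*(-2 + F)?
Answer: 34632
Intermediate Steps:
u(F) = 4 - 2*F
(19925 + L(u(1))) + 14705 = (19925 + (4 - 2*1)) + 14705 = (19925 + (4 - 2)) + 14705 = (19925 + 2) + 14705 = 19927 + 14705 = 34632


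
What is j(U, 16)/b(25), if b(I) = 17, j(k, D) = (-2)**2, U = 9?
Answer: 4/17 ≈ 0.23529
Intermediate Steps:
j(k, D) = 4
j(U, 16)/b(25) = 4/17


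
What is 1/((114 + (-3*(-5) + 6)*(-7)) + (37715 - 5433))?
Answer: 1/32249 ≈ 3.1009e-5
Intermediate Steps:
1/((114 + (-3*(-5) + 6)*(-7)) + (37715 - 5433)) = 1/((114 + (15 + 6)*(-7)) + 32282) = 1/((114 + 21*(-7)) + 32282) = 1/((114 - 147) + 32282) = 1/(-33 + 32282) = 1/32249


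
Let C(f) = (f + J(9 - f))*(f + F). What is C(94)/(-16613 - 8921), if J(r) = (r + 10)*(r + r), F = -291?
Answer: 1265134/12767 ≈ 99.094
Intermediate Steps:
J(r) = 2*r*(10 + r) (J(r) = (10 + r)*(2*r) = 2*r*(10 + r))
C(f) = (-291 + f)*(f + 2*(9 - f)*(19 - f)) (C(f) = (f + 2*(9 - f)*(10 + (9 - f)))*(f - 291) = (f + 2*(9 - f)*(19 - f))*(-291 + f) = (-291 + f)*(f + 2*(9 - f)*(19 - f)))
C(94)/(-16613 - 8921) = (-99522 - 637*94² + 2*94³ + 16347*94)/(-16613 - 8921) = (-99522 - 637*8836 + 2*830584 + 1536618)/(-25534) = (-99522 - 5628532 + 1661168 + 1536618)*(-1/25534) = -2530268*(-1/25534) = 1265134/12767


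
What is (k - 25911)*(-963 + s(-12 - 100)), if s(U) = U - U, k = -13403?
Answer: 37859382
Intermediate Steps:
s(U) = 0
(k - 25911)*(-963 + s(-12 - 100)) = (-13403 - 25911)*(-963 + 0) = -39314*(-963) = 37859382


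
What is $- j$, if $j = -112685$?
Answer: $112685$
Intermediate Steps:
$- j = \left(-1\right) \left(-112685\right) = 112685$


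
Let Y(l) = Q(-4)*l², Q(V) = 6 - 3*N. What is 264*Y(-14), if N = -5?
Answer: 1086624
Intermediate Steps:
Q(V) = 21 (Q(V) = 6 - 3*(-5) = 6 + 15 = 21)
Y(l) = 21*l²
264*Y(-14) = 264*(21*(-14)²) = 264*(21*196) = 264*4116 = 1086624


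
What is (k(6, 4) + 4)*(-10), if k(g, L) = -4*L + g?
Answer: 60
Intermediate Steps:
k(g, L) = g - 4*L
(k(6, 4) + 4)*(-10) = ((6 - 4*4) + 4)*(-10) = ((6 - 16) + 4)*(-10) = (-10 + 4)*(-10) = -6*(-10) = 60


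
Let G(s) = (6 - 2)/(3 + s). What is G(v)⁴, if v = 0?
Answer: 256/81 ≈ 3.1605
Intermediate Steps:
G(s) = 4/(3 + s)
G(v)⁴ = (4/(3 + 0))⁴ = (4/3)⁴ = 256/81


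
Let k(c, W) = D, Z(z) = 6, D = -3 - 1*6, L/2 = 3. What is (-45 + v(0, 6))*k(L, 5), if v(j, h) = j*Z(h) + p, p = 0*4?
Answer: 405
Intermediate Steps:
p = 0
L = 6 (L = 2*3 = 6)
D = -9 (D = -3 - 6 = -9)
v(j, h) = 6*j (v(j, h) = j*6 + 0 = 6*j + 0 = 6*j)
k(c, W) = -9
(-45 + v(0, 6))*k(L, 5) = (-45 + 6*0)*(-9) = (-45 + 0)*(-9) = -45*(-9) = 405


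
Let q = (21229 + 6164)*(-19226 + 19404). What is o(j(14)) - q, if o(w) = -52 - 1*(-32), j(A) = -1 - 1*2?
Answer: -4875974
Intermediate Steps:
q = 4875954 (q = 27393*178 = 4875954)
j(A) = -3 (j(A) = -1 - 2 = -3)
o(w) = -20 (o(w) = -52 + 32 = -20)
o(j(14)) - q = -20 - 1*4875954 = -20 - 4875954 = -4875974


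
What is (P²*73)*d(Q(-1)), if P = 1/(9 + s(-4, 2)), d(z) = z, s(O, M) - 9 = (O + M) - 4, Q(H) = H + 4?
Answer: 73/48 ≈ 1.5208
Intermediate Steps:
Q(H) = 4 + H
s(O, M) = 5 + M + O (s(O, M) = 9 + ((O + M) - 4) = 9 + ((M + O) - 4) = 9 + (-4 + M + O) = 5 + M + O)
P = 1/12 (P = 1/(9 + (5 + 2 - 4)) = 1/(9 + 3) = 1/12 ≈ 0.083333)
(P²*73)*d(Q(-1)) = ((1/12)²*73)*(4 - 1) = ((1/144)*73)*3 = (73/144)*3 = 73/48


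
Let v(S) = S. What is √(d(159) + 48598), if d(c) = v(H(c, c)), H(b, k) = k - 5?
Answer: 4*√3047 ≈ 220.80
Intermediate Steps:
H(b, k) = -5 + k
d(c) = -5 + c
√(d(159) + 48598) = √((-5 + 159) + 48598) = √(154 + 48598) = √48752 = 4*√3047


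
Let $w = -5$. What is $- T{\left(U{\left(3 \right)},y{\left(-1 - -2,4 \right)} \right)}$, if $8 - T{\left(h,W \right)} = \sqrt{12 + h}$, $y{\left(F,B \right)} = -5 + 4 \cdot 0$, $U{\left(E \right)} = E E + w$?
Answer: $-4$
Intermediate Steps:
$U{\left(E \right)} = -5 + E^{2}$ ($U{\left(E \right)} = E E - 5 = E^{2} - 5 = -5 + E^{2}$)
$y{\left(F,B \right)} = -5$ ($y{\left(F,B \right)} = -5 + 0 = -5$)
$T{\left(h,W \right)} = 8 - \sqrt{12 + h}$
$- T{\left(U{\left(3 \right)},y{\left(-1 - -2,4 \right)} \right)} = - (8 - \sqrt{12 - \left(5 - 3^{2}\right)}) = - (8 - \sqrt{12 + \left(-5 + 9\right)}) = - (8 - \sqrt{12 + 4}) = - (8 - \sqrt{16}) = - (8 - 4) = \left(-1\right) 4 = -4$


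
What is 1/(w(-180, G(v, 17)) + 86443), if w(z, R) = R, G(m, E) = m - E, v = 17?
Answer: 1/86443 ≈ 1.1568e-5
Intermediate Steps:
1/(w(-180, G(v, 17)) + 86443) = 1/((17 - 1*17) + 86443) = 1/((17 - 17) + 86443) = 1/(0 + 86443) = 1/86443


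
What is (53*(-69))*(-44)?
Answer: 160908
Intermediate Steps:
(53*(-69))*(-44) = -3657*(-44) = 160908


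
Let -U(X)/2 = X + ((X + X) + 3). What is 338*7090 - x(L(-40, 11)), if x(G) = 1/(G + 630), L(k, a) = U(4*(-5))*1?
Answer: 1782936479/744 ≈ 2.3964e+6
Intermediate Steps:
U(X) = -6 - 6*X (U(X) = -2*(X + ((X + X) + 3)) = -2*(X + (2*X + 3)) = -2*(X + (3 + 2*X)) = -2*(3 + 3*X) = -6 - 6*X)
L(k, a) = 114 (L(k, a) = (-6 - 24*(-5))*1 = (-6 - 6*(-20))*1 = (-6 + 120)*1 = 114*1 = 114)
x(G) = 1/(630 + G)
338*7090 - x(L(-40, 11)) = 338*7090 - 1/(630 + 114) = 2396420 - 1/744 = 1782936479/744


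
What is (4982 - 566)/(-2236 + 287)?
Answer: -4416/1949 ≈ -2.2658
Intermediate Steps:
(4982 - 566)/(-2236 + 287) = 4416/(-1949) = 4416*(-1/1949) = -4416/1949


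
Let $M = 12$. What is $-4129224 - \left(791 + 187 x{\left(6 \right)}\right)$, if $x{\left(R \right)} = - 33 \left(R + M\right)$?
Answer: $-4018937$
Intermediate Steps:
$x{\left(R \right)} = -396 - 33 R$ ($x{\left(R \right)} = - 33 \left(R + 12\right) = - 33 \left(12 + R\right) = -396 - 33 R$)
$-4129224 - \left(791 + 187 x{\left(6 \right)}\right) = -4129224 - \left(791 + 187 \left(-396 - 198\right)\right) = -4129224 - \left(791 + 187 \left(-594\right)\right) = -4129224 - \left(791 - 111078\right) = -4129224 - -110287 = -4129224 + 110287 = -4018937$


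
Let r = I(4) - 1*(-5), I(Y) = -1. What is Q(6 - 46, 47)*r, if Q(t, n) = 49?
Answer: 196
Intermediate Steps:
r = 4 (r = -1 - 1*(-5) = -1 + 5 = 4)
Q(6 - 46, 47)*r = 49*4 = 196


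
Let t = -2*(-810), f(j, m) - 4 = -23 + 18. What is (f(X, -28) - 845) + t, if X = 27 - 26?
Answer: 774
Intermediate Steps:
X = 1
f(j, m) = -1 (f(j, m) = 4 + (-23 + 18) = 4 - 5 = -1)
t = 1620
(f(X, -28) - 845) + t = (-1 - 845) + 1620 = -846 + 1620 = 774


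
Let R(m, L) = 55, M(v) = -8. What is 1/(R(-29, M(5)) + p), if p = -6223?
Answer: -1/6168 ≈ -0.00016213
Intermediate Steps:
1/(R(-29, M(5)) + p) = 1/(55 - 6223) = 1/(-6168) = -1/6168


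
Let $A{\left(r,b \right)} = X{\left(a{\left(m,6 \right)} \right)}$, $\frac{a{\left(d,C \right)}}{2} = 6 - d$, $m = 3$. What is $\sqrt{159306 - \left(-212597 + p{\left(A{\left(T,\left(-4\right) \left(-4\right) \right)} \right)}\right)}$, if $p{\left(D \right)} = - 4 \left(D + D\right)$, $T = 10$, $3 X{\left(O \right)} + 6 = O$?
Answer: $\sqrt{371903} \approx 609.84$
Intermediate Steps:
$a{\left(d,C \right)} = 12 - 2 d$ ($a{\left(d,C \right)} = 2 \left(6 - d\right) = 12 - 2 d$)
$X{\left(O \right)} = -2 + \frac{O}{3}$
$A{\left(r,b \right)} = 0$ ($A{\left(r,b \right)} = -2 + \frac{12 - 6}{3} = -2 + \frac{1}{3} \cdot 6 = -2 + 2 = 0$)
$p{\left(D \right)} = - 8 D$ ($p{\left(D \right)} = - 4 \cdot 2 D = - 8 D$)
$\sqrt{159306 - \left(-212597 + p{\left(A{\left(T,\left(-4\right) \left(-4\right) \right)} \right)}\right)} = \sqrt{159306 + \left(212597 - \left(-8\right) 0\right)} = \sqrt{159306 + \left(212597 - 0\right)} = \sqrt{159306 + \left(212597 + 0\right)} = \sqrt{159306 + 212597} = \sqrt{371903}$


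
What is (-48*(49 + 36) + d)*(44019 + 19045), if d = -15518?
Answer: -1235928272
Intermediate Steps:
(-48*(49 + 36) + d)*(44019 + 19045) = (-48*(49 + 36) - 15518)*(44019 + 19045) = (-48*85 - 15518)*63064 = (-4080 - 15518)*63064 = -19598*63064 = -1235928272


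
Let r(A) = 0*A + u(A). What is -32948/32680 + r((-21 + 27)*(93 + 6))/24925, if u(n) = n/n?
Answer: -41059811/40727450 ≈ -1.0082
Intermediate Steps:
u(n) = 1
r(A) = 1 (r(A) = 0*A + 1 = 0 + 1 = 1)
-32948/32680 + r((-21 + 27)*(93 + 6))/24925 = -32948/32680 + 1/24925 = -32948*1/32680 + 1*(1/24925) = -8237/8170 + 1/24925 = -41059811/40727450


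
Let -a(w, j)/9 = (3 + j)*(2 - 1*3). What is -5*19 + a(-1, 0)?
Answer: -68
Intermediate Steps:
a(w, j) = 27 + 9*j (a(w, j) = -9*(3 + j)*(2 - 1*3) = -9*(3 + j)*(2 - 3) = -9*(3 + j)*(-1) = -9*(-3 - j) = 27 + 9*j)
-5*19 + a(-1, 0) = -5*19 + (27 + 9*0) = -95 + (27 + 0) = -95 + 27 = -68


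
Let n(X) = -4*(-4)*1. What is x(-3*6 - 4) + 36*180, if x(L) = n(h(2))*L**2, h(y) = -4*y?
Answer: 14224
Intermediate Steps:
n(X) = 16 (n(X) = 16*1 = 16)
x(L) = 16*L**2
x(-3*6 - 4) + 36*180 = 16*(-3*6 - 4)**2 + 36*180 = 16*(-18 - 4)**2 + 6480 = 16*(-22)**2 + 6480 = 16*484 + 6480 = 7744 + 6480 = 14224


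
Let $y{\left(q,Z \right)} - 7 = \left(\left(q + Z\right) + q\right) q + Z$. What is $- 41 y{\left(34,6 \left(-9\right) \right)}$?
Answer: $-17589$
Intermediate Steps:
$y{\left(q,Z \right)} = 7 + Z + q \left(Z + 2 q\right)$ ($y{\left(q,Z \right)} = 7 + \left(\left(\left(q + Z\right) + q\right) q + Z\right) = 7 + \left(\left(\left(Z + q\right) + q\right) q + Z\right) = 7 + \left(\left(Z + 2 q\right) q + Z\right) = 7 + \left(q \left(Z + 2 q\right) + Z\right) = 7 + \left(Z + q \left(Z + 2 q\right)\right) = 7 + Z + q \left(Z + 2 q\right)$)
$- 41 y{\left(34,6 \left(-9\right) \right)} = - 41 \left(7 + 6 \left(-9\right) + 2 \cdot 34^{2} + 6 \left(-9\right) 34\right) = - 41 \left(7 - 54 + 2 \cdot 1156 - 1836\right) = - 41 \left(7 - 54 + 2312 - 1836\right) = \left(-41\right) 429 = -17589$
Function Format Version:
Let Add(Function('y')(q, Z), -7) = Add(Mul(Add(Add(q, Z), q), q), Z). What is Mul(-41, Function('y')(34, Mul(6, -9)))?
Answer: -17589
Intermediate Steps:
Function('y')(q, Z) = Add(7, Z, Mul(q, Add(Z, Mul(2, q)))) (Function('y')(q, Z) = Add(7, Add(Mul(Add(Add(q, Z), q), q), Z)) = Add(7, Add(Mul(Add(Add(Z, q), q), q), Z)) = Add(7, Add(Mul(Add(Z, Mul(2, q)), q), Z)) = Add(7, Add(Mul(q, Add(Z, Mul(2, q))), Z)) = Add(7, Add(Z, Mul(q, Add(Z, Mul(2, q))))) = Add(7, Z, Mul(q, Add(Z, Mul(2, q)))))
Mul(-41, Function('y')(34, Mul(6, -9))) = Mul(-41, Add(7, Mul(6, -9), Mul(2, Pow(34, 2)), Mul(Mul(6, -9), 34))) = Mul(-41, Add(7, -54, Mul(2, 1156), Mul(-54, 34))) = Mul(-41, Add(7, -54, 2312, -1836)) = Mul(-41, 429) = -17589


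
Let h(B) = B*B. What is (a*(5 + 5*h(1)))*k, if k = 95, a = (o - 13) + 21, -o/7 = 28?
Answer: -178600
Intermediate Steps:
o = -196 (o = -7*28 = -196)
h(B) = B²
a = -188 (a = (-196 - 13) + 21 = -209 + 21 = -188)
(a*(5 + 5*h(1)))*k = -188*(5 + 5*1²)*95 = -188*(5 + 5*1)*95 = -188*(5 + 5)*95 = -188*10*95 = -1880*95 = -178600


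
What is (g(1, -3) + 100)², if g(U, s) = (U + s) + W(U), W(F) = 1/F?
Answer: 9801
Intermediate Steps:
g(U, s) = U + s + 1/U (g(U, s) = (U + s) + 1/U = U + s + 1/U)
(g(1, -3) + 100)² = ((1 - 3 + 1/1) + 100)² = ((1 - 3 + 1) + 100)² = (-1 + 100)² = 99² = 9801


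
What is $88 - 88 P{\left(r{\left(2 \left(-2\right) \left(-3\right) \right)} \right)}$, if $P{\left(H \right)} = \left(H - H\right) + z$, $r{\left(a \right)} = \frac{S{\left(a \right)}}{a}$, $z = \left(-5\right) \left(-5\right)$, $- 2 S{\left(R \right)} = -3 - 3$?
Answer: $-2112$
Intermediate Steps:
$S{\left(R \right)} = 3$ ($S{\left(R \right)} = - \frac{-3 - 3}{2} = \left(- \frac{1}{2}\right) \left(-6\right) = 3$)
$z = 25$
$r{\left(a \right)} = \frac{3}{a}$
$P{\left(H \right)} = 25$ ($P{\left(H \right)} = \left(H - H\right) + 25 = 0 + 25 = 25$)
$88 - 88 P{\left(r{\left(2 \left(-2\right) \left(-3\right) \right)} \right)} = 88 - 2200 = -2112$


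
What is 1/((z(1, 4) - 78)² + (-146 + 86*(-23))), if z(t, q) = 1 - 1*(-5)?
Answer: 1/3060 ≈ 0.00032680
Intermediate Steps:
z(t, q) = 6 (z(t, q) = 1 + 5 = 6)
1/((z(1, 4) - 78)² + (-146 + 86*(-23))) = 1/((6 - 78)² + (-146 + 86*(-23))) = 1/((-72)² + (-146 - 1978)) = 1/(5184 - 2124) = 1/3060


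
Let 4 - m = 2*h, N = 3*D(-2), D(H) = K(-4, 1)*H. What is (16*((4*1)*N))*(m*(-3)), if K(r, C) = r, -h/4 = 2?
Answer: -92160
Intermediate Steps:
h = -8 (h = -4*2 = -8)
D(H) = -4*H
N = 24 (N = 3*(-4*(-2)) = 3*8 = 24)
m = 20 (m = 4 - 2*(-8) = 4 - 1*(-16) = 4 + 16 = 20)
(16*((4*1)*N))*(m*(-3)) = (16*((4*1)*24))*(20*(-3)) = (16*(4*24))*(-60) = (16*96)*(-60) = 1536*(-60) = -92160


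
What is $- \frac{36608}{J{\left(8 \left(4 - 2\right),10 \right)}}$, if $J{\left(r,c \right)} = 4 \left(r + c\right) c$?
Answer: $- \frac{176}{5} \approx -35.2$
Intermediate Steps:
$J{\left(r,c \right)} = c \left(4 c + 4 r\right)$ ($J{\left(r,c \right)} = 4 \left(c + r\right) c = \left(4 c + 4 r\right) c = c \left(4 c + 4 r\right)$)
$- \frac{36608}{J{\left(8 \left(4 - 2\right),10 \right)}} = - \frac{36608}{4 \cdot 10 \left(10 + 8 \left(4 - 2\right)\right)} = - \frac{36608}{4 \cdot 10 \left(10 + 8 \cdot 2\right)} = - \frac{36608}{4 \cdot 10 \left(10 + 16\right)} = - \frac{36608}{4 \cdot 10 \cdot 26} = - \frac{36608}{1040} = \left(-36608\right) \frac{1}{1040} = - \frac{176}{5}$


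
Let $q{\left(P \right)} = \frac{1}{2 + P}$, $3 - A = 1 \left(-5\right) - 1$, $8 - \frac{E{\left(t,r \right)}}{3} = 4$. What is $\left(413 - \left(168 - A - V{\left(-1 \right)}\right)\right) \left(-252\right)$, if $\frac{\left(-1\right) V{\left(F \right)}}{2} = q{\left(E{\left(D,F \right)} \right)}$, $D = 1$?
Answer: $-63972$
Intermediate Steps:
$E{\left(t,r \right)} = 12$ ($E{\left(t,r \right)} = 24 - 12 = 12$)
$A = 9$ ($A = 3 - \left(1 \left(-5\right) - 1\right) = 3 - \left(-5 - 1\right) = 3 - -6 = 3 + 6 = 9$)
$V{\left(F \right)} = - \frac{1}{7}$ ($V{\left(F \right)} = - \frac{2}{2 + 12} = - \frac{2}{14} = \left(-2\right) \frac{1}{14} = - \frac{1}{7}$)
$\left(413 - \left(168 - A - V{\left(-1 \right)}\right)\right) \left(-252\right) = \left(413 + \left(\left(9 - \frac{1}{7}\right) - 168\right)\right) \left(-252\right) = \left(413 + \left(\frac{62}{7} - 168\right)\right) \left(-252\right) = \left(413 - \frac{1114}{7}\right) \left(-252\right) = \frac{1777}{7} \left(-252\right) = -63972$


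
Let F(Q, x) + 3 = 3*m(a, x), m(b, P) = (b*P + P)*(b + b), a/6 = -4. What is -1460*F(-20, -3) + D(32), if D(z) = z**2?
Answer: 14511964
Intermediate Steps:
a = -24 (a = 6*(-4) = -24)
m(b, P) = 2*b*(P + P*b) (m(b, P) = (P*b + P)*(2*b) = (P + P*b)*(2*b) = 2*b*(P + P*b))
F(Q, x) = -3 + 3312*x (F(Q, x) = -3 + 3*(2*x*(-24)*(1 - 24)) = -3 + 3*(2*x*(-24)*(-23)) = -3 + 3*(1104*x) = -3 + 3312*x)
-1460*F(-20, -3) + D(32) = -1460*(-3 + 3312*(-3)) + 32**2 = -1460*(-3 - 9936) + 1024 = -1460*(-9939) + 1024 = 14510940 + 1024 = 14511964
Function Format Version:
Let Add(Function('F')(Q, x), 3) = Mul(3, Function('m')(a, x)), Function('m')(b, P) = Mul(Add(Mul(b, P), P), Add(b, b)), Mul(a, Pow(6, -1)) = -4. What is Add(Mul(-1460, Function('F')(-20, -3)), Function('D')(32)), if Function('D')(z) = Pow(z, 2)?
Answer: 14511964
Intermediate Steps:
a = -24 (a = Mul(6, -4) = -24)
Function('m')(b, P) = Mul(2, b, Add(P, Mul(P, b))) (Function('m')(b, P) = Mul(Add(Mul(P, b), P), Mul(2, b)) = Mul(Add(P, Mul(P, b)), Mul(2, b)) = Mul(2, b, Add(P, Mul(P, b))))
Function('F')(Q, x) = Add(-3, Mul(3312, x)) (Function('F')(Q, x) = Add(-3, Mul(3, Mul(2, x, -24, Add(1, -24)))) = Add(-3, Mul(3, Mul(2, x, -24, -23))) = Add(-3, Mul(3, Mul(1104, x))) = Add(-3, Mul(3312, x)))
Add(Mul(-1460, Function('F')(-20, -3)), Function('D')(32)) = Add(Mul(-1460, Add(-3, Mul(3312, -3))), Pow(32, 2)) = Add(Mul(-1460, Add(-3, -9936)), 1024) = Add(Mul(-1460, -9939), 1024) = Add(14510940, 1024) = 14511964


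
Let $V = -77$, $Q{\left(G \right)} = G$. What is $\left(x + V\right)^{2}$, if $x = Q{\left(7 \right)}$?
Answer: $4900$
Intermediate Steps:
$x = 7$
$\left(x + V\right)^{2} = \left(7 - 77\right)^{2} = \left(-70\right)^{2} = 4900$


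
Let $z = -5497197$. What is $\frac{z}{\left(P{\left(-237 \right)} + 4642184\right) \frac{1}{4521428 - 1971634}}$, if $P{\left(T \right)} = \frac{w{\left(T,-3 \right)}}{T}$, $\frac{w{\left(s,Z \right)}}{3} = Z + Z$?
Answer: $- \frac{553660437133011}{183366271} \approx -3.0194 \cdot 10^{6}$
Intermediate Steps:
$w{\left(s,Z \right)} = 6 Z$ ($w{\left(s,Z \right)} = 3 \left(Z + Z\right) = 3 \cdot 2 Z = 6 Z$)
$P{\left(T \right)} = - \frac{18}{T}$ ($P{\left(T \right)} = \frac{6 \left(-3\right)}{T} = - \frac{18}{T}$)
$\frac{z}{\left(P{\left(-237 \right)} + 4642184\right) \frac{1}{4521428 - 1971634}} = - \frac{5497197}{\left(- \frac{18}{-237} + 4642184\right) \frac{1}{4521428 - 1971634}} = - \frac{5497197}{\left(\left(-18\right) \left(- \frac{1}{237}\right) + 4642184\right) \frac{1}{2549794}} = - \frac{5497197}{\left(\frac{6}{79} + 4642184\right) \frac{1}{2549794}} = - \frac{5497197}{\frac{366732542}{79} \cdot \frac{1}{2549794}} = - \frac{5497197}{\frac{183366271}{100716863}} = \left(-5497197\right) \frac{100716863}{183366271} = - \frac{553660437133011}{183366271}$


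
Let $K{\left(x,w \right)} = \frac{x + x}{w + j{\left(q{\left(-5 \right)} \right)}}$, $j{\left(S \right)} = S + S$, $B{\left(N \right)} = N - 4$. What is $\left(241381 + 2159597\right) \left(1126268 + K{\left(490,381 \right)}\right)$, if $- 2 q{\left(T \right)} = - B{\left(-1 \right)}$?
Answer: $\frac{127095094554693}{47} \approx 2.7042 \cdot 10^{12}$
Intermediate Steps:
$B{\left(N \right)} = -4 + N$
$q{\left(T \right)} = - \frac{5}{2}$ ($q{\left(T \right)} = - \frac{\left(-1\right) \left(-4 - 1\right)}{2} = - \frac{\left(-1\right) \left(-5\right)}{2} = \left(- \frac{1}{2}\right) 5 = - \frac{5}{2}$)
$j{\left(S \right)} = 2 S$
$K{\left(x,w \right)} = \frac{2 x}{-5 + w}$ ($K{\left(x,w \right)} = \frac{x + x}{w + 2 \left(- \frac{5}{2}\right)} = \frac{2 x}{w - 5} = \frac{2 x}{-5 + w}$)
$\left(241381 + 2159597\right) \left(1126268 + K{\left(490,381 \right)}\right) = \left(241381 + 2159597\right) \left(1126268 + 2 \cdot 490 \frac{1}{-5 + 381}\right) = 2400978 \left(1126268 + 2 \cdot 490 \cdot \frac{1}{376}\right) = 2400978 \left(1126268 + \frac{245}{94}\right) = 2400978 \cdot \frac{105869437}{94} = \frac{127095094554693}{47}$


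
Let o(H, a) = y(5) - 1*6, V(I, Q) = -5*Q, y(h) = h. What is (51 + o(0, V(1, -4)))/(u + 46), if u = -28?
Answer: 25/9 ≈ 2.7778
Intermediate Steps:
o(H, a) = -1 (o(H, a) = 5 - 1*6 = 5 - 6 = -1)
(51 + o(0, V(1, -4)))/(u + 46) = (51 - 1)/(-28 + 46) = 50/18 = 50*(1/18) = 25/9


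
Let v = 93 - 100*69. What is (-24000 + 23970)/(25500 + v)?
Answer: -10/6231 ≈ -0.0016049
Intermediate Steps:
v = -6807 (v = 93 - 6900 = -6807)
(-24000 + 23970)/(25500 + v) = (-24000 + 23970)/(25500 - 6807) = -30/18693 = -30*1/18693 = -10/6231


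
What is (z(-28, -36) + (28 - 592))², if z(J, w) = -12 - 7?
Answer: 339889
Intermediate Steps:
z(J, w) = -19
(z(-28, -36) + (28 - 592))² = (-19 + (28 - 592))² = (-19 - 564)² = (-583)² = 339889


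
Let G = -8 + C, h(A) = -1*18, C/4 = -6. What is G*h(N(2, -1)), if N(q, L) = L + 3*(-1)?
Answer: 576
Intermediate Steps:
C = -24 (C = 4*(-6) = -24)
N(q, L) = -3 + L (N(q, L) = L - 3 = -3 + L)
h(A) = -18
G = -32 (G = -8 - 24 = -32)
G*h(N(2, -1)) = -32*(-18) = 576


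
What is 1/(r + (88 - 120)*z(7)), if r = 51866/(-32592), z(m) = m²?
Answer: -16296/25578061 ≈ -0.00063711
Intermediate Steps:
r = -25933/16296 (r = 51866*(-1/32592) = -25933/16296 ≈ -1.5914)
1/(r + (88 - 120)*z(7)) = 1/(-25933/16296 + (88 - 120)*7²) = 1/(-25933/16296 - 32*49) = 1/(-25933/16296 - 1568) = 1/(-25578061/16296) = -16296/25578061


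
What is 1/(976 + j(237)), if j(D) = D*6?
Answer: 1/2398 ≈ 0.00041701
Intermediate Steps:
j(D) = 6*D
1/(976 + j(237)) = 1/(976 + 6*237) = 1/(976 + 1422) = 1/2398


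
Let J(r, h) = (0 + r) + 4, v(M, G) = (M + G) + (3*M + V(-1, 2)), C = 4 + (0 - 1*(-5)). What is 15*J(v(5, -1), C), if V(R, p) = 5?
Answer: 420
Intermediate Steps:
C = 9 (C = 4 + (0 + 5) = 4 + 5 = 9)
v(M, G) = 5 + G + 4*M (v(M, G) = (M + G) + (3*M + 5) = (G + M) + (5 + 3*M) = 5 + G + 4*M)
J(r, h) = 4 + r (J(r, h) = r + 4 = 4 + r)
15*J(v(5, -1), C) = 15*(4 + (5 - 1 + 4*5)) = 15*(4 + (5 - 1 + 20)) = 15*(4 + 24) = 15*28 = 420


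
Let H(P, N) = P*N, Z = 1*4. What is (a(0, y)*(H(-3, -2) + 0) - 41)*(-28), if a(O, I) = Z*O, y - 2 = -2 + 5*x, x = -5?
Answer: 1148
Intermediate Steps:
Z = 4
y = -25 (y = 2 + (-2 + 5*(-5)) = 2 + (-2 - 25) = 2 - 27 = -25)
a(O, I) = 4*O
H(P, N) = N*P
(a(0, y)*(H(-3, -2) + 0) - 41)*(-28) = ((4*0)*(-2*(-3) + 0) - 41)*(-28) = (0*(6 + 0) - 41)*(-28) = (0*6 - 41)*(-28) = (0 - 41)*(-28) = -41*(-28) = 1148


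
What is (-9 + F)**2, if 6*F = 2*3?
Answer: 64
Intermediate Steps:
F = 1 (F = (2*3)/6 = (1/6)*6 = 1)
(-9 + F)**2 = (-9 + 1)**2 = (-8)**2 = 64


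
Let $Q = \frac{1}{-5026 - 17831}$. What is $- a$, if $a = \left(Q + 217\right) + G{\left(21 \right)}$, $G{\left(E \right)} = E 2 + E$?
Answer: $- \frac{6399959}{22857} \approx -280.0$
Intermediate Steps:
$G{\left(E \right)} = 3 E$ ($G{\left(E \right)} = 2 E + E = 3 E$)
$Q = - \frac{1}{22857}$ ($Q = \frac{1}{-22857} = - \frac{1}{22857} \approx -4.375 \cdot 10^{-5}$)
$a = \frac{6399959}{22857}$ ($a = \left(- \frac{1}{22857} + 217\right) + 3 \cdot 21 = \frac{4959968}{22857} + 63 = \frac{6399959}{22857} \approx 280.0$)
$- a = \left(-1\right) \frac{6399959}{22857} = - \frac{6399959}{22857}$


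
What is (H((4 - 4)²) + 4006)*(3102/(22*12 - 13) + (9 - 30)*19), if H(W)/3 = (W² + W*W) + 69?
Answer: -408859011/251 ≈ -1.6289e+6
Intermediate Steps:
H(W) = 207 + 6*W² (H(W) = 3*((W² + W*W) + 69) = 3*((W² + W²) + 69) = 3*(2*W² + 69) = 3*(69 + 2*W²) = 207 + 6*W²)
(H((4 - 4)²) + 4006)*(3102/(22*12 - 13) + (9 - 30)*19) = ((207 + 6*((4 - 4)²)²) + 4006)*(3102/(22*12 - 13) + (9 - 30)*19) = ((207 + 6*(0²)²) + 4006)*(3102/(264 - 13) - 21*19) = ((207 + 6*0²) + 4006)*(3102/251 - 399) = ((207 + 6*0) + 4006)*(3102*(1/251) - 399) = ((207 + 0) + 4006)*(3102/251 - 399) = (207 + 4006)*(-97047/251) = 4213*(-97047/251) = -408859011/251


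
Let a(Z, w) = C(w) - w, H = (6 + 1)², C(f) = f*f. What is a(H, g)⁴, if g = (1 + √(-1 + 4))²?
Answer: 2709648 + 1564416*√3 ≈ 5.4193e+6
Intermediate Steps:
C(f) = f²
H = 49 (H = 7² = 49)
g = (1 + √3)² ≈ 7.4641
a(Z, w) = w² - w
a(H, g)⁴ = ((1 + √3)²*(-1 + (1 + √3)²))⁴ = (1 + √3)⁸*(-1 + (1 + √3)²)⁴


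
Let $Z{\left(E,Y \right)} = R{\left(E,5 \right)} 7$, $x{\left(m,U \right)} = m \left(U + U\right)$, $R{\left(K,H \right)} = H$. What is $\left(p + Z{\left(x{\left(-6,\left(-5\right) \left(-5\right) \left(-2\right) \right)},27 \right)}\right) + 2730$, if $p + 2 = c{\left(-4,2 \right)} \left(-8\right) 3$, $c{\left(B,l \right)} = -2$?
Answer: $2811$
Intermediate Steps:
$x{\left(m,U \right)} = 2 U m$ ($x{\left(m,U \right)} = m 2 U = 2 U m$)
$Z{\left(E,Y \right)} = 35$ ($Z{\left(E,Y \right)} = 5 \cdot 7 = 35$)
$p = 46$ ($p = -2 + \left(-2\right) \left(-8\right) 3 = -2 + 16 \cdot 3 = -2 + 48 = 46$)
$\left(p + Z{\left(x{\left(-6,\left(-5\right) \left(-5\right) \left(-2\right) \right)},27 \right)}\right) + 2730 = \left(46 + 35\right) + 2730 = 81 + 2730 = 2811$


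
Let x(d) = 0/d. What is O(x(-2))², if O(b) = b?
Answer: 0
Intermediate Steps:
x(d) = 0
O(x(-2))² = 0² = 0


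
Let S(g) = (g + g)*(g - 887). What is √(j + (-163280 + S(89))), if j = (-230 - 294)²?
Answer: 2*I*√7687 ≈ 175.35*I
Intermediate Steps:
S(g) = 2*g*(-887 + g) (S(g) = (2*g)*(-887 + g) = 2*g*(-887 + g))
j = 274576 (j = (-524)² = 274576)
√(j + (-163280 + S(89))) = √(274576 + (-163280 + 2*89*(-887 + 89))) = √(274576 + (-163280 + 2*89*(-798))) = √(274576 + (-163280 - 142044)) = √(274576 - 305324) = √(-30748) = 2*I*√7687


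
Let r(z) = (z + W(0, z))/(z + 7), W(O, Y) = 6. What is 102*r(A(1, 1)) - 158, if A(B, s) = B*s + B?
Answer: -202/3 ≈ -67.333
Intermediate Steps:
A(B, s) = B + B*s
r(z) = (6 + z)/(7 + z) (r(z) = (z + 6)/(z + 7) = (6 + z)/(7 + z))
102*r(A(1, 1)) - 158 = 102*((6 + 1*(1 + 1))/(7 + 1*(1 + 1))) - 158 = 102*((6 + 1*2)/(7 + 1*2)) - 158 = 102*((6 + 2)/(7 + 2)) - 158 = 102*(8/9) - 158 = 272/3 - 158 = -202/3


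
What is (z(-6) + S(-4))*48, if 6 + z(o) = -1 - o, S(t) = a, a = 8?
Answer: 336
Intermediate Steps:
S(t) = 8
z(o) = -7 - o (z(o) = -6 + (-1 - o) = -7 - o)
(z(-6) + S(-4))*48 = ((-7 - 1*(-6)) + 8)*48 = ((-7 + 6) + 8)*48 = (-1 + 8)*48 = 7*48 = 336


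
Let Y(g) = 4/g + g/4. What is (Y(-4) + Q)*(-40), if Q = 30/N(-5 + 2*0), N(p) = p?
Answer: 320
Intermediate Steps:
Y(g) = 4/g + g/4 (Y(g) = 4/g + g*(¼) = 4/g + g/4)
Q = -6 (Q = 30/(-5 + 2*0) = 30/(-5 + 0) = 30/(-5) = 30*(-⅕) = -6)
(Y(-4) + Q)*(-40) = ((4/(-4) + (¼)*(-4)) - 6)*(-40) = ((4*(-¼) - 1) - 6)*(-40) = ((-1 - 1) - 6)*(-40) = (-2 - 6)*(-40) = -8*(-40) = 320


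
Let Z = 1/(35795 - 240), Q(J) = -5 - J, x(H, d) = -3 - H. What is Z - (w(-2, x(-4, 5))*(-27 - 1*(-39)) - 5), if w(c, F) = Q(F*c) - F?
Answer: 1884416/35555 ≈ 53.000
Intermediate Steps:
w(c, F) = -5 - F - F*c (w(c, F) = (-5 - F*c) - F = -5 - F - F*c)
Z = 1/35555 ≈ 2.8125e-5
Z - (w(-2, x(-4, 5))*(-27 - 1*(-39)) - 5) = 1/35555 - ((-5 - (-3 - 1*(-4)) - 1*(-3 - 1*(-4))*(-2))*(-27 - 1*(-39)) - 5) = 1/35555 - ((-5 - (-3 + 4) - 1*(-3 + 4)*(-2))*(-27 + 39) - 5) = 1/35555 - ((-5 - 1*1 - 1*1*(-2))*12 - 5) = 1/35555 - ((-5 - 1 + 2)*12 - 5) = 1/35555 - (-4*12 - 5) = 1/35555 - (-48 - 5) = 1/35555 - 1*(-53) = 1/35555 + 53 = 1884416/35555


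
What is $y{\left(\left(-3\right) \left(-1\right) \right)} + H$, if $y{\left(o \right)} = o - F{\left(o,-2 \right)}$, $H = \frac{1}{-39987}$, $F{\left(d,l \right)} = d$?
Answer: $- \frac{1}{39987} \approx -2.5008 \cdot 10^{-5}$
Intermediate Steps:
$H = - \frac{1}{39987} \approx -2.5008 \cdot 10^{-5}$
$y{\left(o \right)} = 0$ ($y{\left(o \right)} = o - o = 0$)
$y{\left(\left(-3\right) \left(-1\right) \right)} + H = 0 - \frac{1}{39987} = - \frac{1}{39987}$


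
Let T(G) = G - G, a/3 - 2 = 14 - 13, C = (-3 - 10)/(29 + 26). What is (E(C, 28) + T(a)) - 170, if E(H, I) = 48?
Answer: -122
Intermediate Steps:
C = -13/55 ≈ -0.23636
a = 9 (a = 6 + 3*(14 - 13) = 6 + 3*1 = 6 + 3 = 9)
T(G) = 0
(E(C, 28) + T(a)) - 170 = (48 + 0) - 170 = 48 - 170 = -122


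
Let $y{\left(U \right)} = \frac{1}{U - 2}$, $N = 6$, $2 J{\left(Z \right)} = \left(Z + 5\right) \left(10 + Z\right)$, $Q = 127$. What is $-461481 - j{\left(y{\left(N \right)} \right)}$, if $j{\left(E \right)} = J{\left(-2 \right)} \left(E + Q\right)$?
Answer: $-463008$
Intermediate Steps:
$J{\left(Z \right)} = \frac{\left(5 + Z\right) \left(10 + Z\right)}{2}$ ($J{\left(Z \right)} = \frac{\left(Z + 5\right) \left(10 + Z\right)}{2} = \frac{\left(5 + Z\right) \left(10 + Z\right)}{2}$)
$y{\left(U \right)} = \frac{1}{-2 + U}$
$j{\left(E \right)} = 1524 + 12 E$ ($j{\left(E \right)} = \left(25 + \frac{\left(-2\right)^{2}}{2} + \frac{15}{2} \left(-2\right)\right) \left(E + 127\right) = \left(25 + \frac{1}{2} \cdot 4 - 15\right) \left(127 + E\right) = \left(25 + 2 - 15\right) \left(127 + E\right) = 12 \left(127 + E\right) = 1524 + 12 E$)
$-461481 - j{\left(y{\left(N \right)} \right)} = -461481 - \left(1524 + \frac{12}{-2 + 6}\right) = -461481 - \left(1524 + \frac{12}{4}\right) = -461481 - \left(1524 + 12 \cdot \frac{1}{4}\right) = -461481 - \left(1524 + 3\right) = -461481 - 1527 = -463008$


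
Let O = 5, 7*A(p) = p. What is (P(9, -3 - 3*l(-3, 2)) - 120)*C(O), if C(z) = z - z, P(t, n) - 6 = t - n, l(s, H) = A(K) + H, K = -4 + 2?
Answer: 0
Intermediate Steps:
K = -2
A(p) = p/7
l(s, H) = -2/7 + H (l(s, H) = (1/7)*(-2) + H = -2/7 + H)
P(t, n) = 6 + t - n (P(t, n) = 6 + (t - n) = 6 + t - n)
C(z) = 0
(P(9, -3 - 3*l(-3, 2)) - 120)*C(O) = ((6 + 9 - (-3 - 3*(-2/7 + 2))) - 120)*0 = ((6 + 9 - (-3 - 3*12/7)) - 120)*0 = ((6 + 9 - (-3 - 36/7)) - 120)*0 = ((6 + 9 - 1*(-57/7)) - 120)*0 = ((6 + 9 + 57/7) - 120)*0 = (162/7 - 120)*0 = -678/7*0 = 0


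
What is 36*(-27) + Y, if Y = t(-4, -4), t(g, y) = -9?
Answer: -981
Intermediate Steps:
Y = -9
36*(-27) + Y = 36*(-27) - 9 = -972 - 9 = -981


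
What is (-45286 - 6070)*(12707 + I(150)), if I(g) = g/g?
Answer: -652632048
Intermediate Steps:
I(g) = 1
(-45286 - 6070)*(12707 + I(150)) = (-45286 - 6070)*(12707 + 1) = -51356*12708 = -652632048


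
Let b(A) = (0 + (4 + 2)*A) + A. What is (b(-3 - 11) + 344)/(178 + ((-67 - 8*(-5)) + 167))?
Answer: 41/53 ≈ 0.77359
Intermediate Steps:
b(A) = 7*A (b(A) = (0 + 6*A) + A = 6*A + A = 7*A)
(b(-3 - 11) + 344)/(178 + ((-67 - 8*(-5)) + 167)) = (7*(-3 - 11) + 344)/(178 + ((-67 - 8*(-5)) + 167)) = (7*(-14) + 344)/(178 + ((-67 + 40) + 167)) = (-98 + 344)/(178 + (-27 + 167)) = 246/(178 + 140) = 246/318 = 246*(1/318) = 41/53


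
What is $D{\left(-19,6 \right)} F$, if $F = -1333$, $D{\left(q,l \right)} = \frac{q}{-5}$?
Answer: $- \frac{25327}{5} \approx -5065.4$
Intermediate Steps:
$D{\left(q,l \right)} = - \frac{q}{5}$ ($D{\left(q,l \right)} = q \left(- \frac{1}{5}\right) = - \frac{q}{5}$)
$D{\left(-19,6 \right)} F = \left(- \frac{1}{5}\right) \left(-19\right) \left(-1333\right) = \frac{19}{5} \left(-1333\right) = - \frac{25327}{5}$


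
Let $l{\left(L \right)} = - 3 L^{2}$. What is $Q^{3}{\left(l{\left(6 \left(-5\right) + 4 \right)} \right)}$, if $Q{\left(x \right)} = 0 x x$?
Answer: $0$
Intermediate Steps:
$Q{\left(x \right)} = 0$ ($Q{\left(x \right)} = 0 x = 0$)
$Q^{3}{\left(l{\left(6 \left(-5\right) + 4 \right)} \right)} = 0^{3} = 0$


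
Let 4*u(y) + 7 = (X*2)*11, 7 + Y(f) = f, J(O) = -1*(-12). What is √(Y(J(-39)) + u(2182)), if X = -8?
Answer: I*√163/2 ≈ 6.3836*I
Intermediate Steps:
J(O) = 12
Y(f) = -7 + f
u(y) = -183/4 (u(y) = -7/4 + (-8*2*11)/4 = -7/4 + (-16*11)/4 = -7/4 + (¼)*(-176) = -7/4 - 44 = -183/4)
√(Y(J(-39)) + u(2182)) = √((-7 + 12) - 183/4) = √(5 - 183/4) = √(-163/4) = I*√163/2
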